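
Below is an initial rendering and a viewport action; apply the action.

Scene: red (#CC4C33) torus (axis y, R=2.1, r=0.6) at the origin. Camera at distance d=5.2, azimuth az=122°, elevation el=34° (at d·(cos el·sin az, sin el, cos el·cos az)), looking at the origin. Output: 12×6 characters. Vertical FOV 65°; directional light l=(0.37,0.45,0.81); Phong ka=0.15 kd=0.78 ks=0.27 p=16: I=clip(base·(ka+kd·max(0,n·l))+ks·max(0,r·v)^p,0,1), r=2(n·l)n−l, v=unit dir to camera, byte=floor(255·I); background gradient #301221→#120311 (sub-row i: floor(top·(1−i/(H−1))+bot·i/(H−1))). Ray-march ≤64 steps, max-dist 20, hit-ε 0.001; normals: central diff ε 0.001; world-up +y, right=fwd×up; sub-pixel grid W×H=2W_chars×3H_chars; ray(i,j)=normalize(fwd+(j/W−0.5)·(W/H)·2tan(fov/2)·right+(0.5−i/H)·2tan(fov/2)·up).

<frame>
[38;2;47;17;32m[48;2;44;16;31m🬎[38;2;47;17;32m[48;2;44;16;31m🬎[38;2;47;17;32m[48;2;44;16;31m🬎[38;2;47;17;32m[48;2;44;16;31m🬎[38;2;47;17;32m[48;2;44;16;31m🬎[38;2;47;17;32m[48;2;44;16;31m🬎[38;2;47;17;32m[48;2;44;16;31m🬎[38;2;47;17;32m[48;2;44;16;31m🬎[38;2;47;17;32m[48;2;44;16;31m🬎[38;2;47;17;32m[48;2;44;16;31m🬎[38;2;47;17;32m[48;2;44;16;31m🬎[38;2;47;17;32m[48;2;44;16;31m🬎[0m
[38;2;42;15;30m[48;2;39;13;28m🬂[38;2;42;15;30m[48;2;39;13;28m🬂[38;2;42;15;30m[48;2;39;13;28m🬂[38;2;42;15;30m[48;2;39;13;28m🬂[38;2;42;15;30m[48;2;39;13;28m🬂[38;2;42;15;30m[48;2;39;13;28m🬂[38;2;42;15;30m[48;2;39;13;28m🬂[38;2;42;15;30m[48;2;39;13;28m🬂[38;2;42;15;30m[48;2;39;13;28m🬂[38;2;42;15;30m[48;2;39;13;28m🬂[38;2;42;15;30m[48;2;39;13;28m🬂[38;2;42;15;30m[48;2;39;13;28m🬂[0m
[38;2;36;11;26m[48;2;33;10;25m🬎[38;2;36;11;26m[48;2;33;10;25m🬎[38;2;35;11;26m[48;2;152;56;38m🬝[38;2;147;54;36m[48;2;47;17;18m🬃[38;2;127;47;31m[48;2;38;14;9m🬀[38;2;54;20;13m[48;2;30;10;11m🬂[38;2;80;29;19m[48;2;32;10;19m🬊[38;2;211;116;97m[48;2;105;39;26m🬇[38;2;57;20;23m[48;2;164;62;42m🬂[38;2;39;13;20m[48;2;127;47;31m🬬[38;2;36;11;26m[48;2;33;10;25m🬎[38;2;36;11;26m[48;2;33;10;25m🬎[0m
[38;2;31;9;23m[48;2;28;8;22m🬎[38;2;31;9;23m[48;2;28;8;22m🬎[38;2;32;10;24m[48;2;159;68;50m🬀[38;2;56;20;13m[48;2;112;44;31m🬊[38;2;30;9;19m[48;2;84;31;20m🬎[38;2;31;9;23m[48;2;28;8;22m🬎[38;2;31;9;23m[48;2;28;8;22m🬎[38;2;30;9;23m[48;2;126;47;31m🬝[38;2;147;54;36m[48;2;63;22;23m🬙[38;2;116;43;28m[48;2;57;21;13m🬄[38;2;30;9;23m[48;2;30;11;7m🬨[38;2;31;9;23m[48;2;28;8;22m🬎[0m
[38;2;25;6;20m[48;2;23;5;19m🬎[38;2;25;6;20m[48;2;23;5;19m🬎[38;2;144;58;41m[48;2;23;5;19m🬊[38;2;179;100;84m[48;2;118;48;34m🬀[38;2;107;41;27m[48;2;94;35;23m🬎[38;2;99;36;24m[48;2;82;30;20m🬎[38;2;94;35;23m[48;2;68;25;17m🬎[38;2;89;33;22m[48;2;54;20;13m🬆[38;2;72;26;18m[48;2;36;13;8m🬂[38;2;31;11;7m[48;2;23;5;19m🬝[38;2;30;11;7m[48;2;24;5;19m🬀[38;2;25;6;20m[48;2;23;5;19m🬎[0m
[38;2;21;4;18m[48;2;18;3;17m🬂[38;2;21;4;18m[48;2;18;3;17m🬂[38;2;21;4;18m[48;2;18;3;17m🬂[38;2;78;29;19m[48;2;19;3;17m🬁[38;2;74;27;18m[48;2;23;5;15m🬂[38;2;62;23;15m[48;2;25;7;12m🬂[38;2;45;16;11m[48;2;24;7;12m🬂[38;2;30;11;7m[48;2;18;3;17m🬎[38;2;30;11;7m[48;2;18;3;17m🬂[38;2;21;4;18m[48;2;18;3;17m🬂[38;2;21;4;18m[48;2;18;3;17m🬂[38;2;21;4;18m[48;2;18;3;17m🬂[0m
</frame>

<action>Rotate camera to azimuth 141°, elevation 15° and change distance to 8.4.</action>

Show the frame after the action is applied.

<frame>
[38;2;47;17;32m[48;2;44;16;31m🬎[38;2;47;17;32m[48;2;44;16;31m🬎[38;2;47;17;32m[48;2;44;16;31m🬎[38;2;47;17;32m[48;2;44;16;31m🬎[38;2;47;17;32m[48;2;44;16;31m🬎[38;2;47;17;32m[48;2;44;16;31m🬎[38;2;47;17;32m[48;2;44;16;31m🬎[38;2;47;17;32m[48;2;44;16;31m🬎[38;2;47;17;32m[48;2;44;16;31m🬎[38;2;47;17;32m[48;2;44;16;31m🬎[38;2;47;17;32m[48;2;44;16;31m🬎[38;2;47;17;32m[48;2;44;16;31m🬎[0m
[38;2;42;15;30m[48;2;39;13;28m🬂[38;2;42;15;30m[48;2;39;13;28m🬂[38;2;42;15;30m[48;2;39;13;28m🬂[38;2;42;15;30m[48;2;39;13;28m🬂[38;2;42;15;30m[48;2;39;13;28m🬂[38;2;42;15;30m[48;2;39;13;28m🬂[38;2;42;15;30m[48;2;39;13;28m🬂[38;2;42;15;30m[48;2;39;13;28m🬂[38;2;42;15;30m[48;2;39;13;28m🬂[38;2;42;15;30m[48;2;39;13;28m🬂[38;2;42;15;30m[48;2;39;13;28m🬂[38;2;42;15;30m[48;2;39;13;28m🬂[0m
[38;2;36;11;26m[48;2;33;10;25m🬎[38;2;36;11;26m[48;2;33;10;25m🬎[38;2;36;11;26m[48;2;33;10;25m🬎[38;2;36;11;26m[48;2;33;10;25m🬎[38;2;35;11;26m[48;2;37;14;9m🬝[38;2;36;11;26m[48;2;30;11;7m🬎[38;2;34;11;22m[48;2;67;25;16m🬝[38;2;36;11;26m[48;2;149;65;49m🬎[38;2;36;11;26m[48;2;33;10;25m🬎[38;2;36;11;26m[48;2;33;10;25m🬎[38;2;36;11;26m[48;2;33;10;25m🬎[38;2;36;11;26m[48;2;33;10;25m🬎[0m
[38;2;31;9;23m[48;2;28;8;22m🬎[38;2;31;9;23m[48;2;28;8;22m🬎[38;2;31;9;23m[48;2;28;8;22m🬎[38;2;31;9;23m[48;2;28;8;22m🬎[38;2;147;78;64m[48;2;48;17;15m🬂[38;2;94;35;24m[48;2;32;12;7m🬂[38;2;85;31;21m[48;2;30;11;7m🬂[38;2;63;23;15m[48;2;30;11;7m🬀[38;2;30;11;7m[48;2;29;8;22m🬄[38;2;31;9;23m[48;2;28;8;22m🬎[38;2;31;9;23m[48;2;28;8;22m🬎[38;2;31;9;23m[48;2;28;8;22m🬎[0m
[38;2;25;6;20m[48;2;23;5;19m🬎[38;2;25;6;20m[48;2;23;5;19m🬎[38;2;25;6;20m[48;2;23;5;19m🬎[38;2;25;6;20m[48;2;23;5;19m🬎[38;2;25;6;20m[48;2;23;5;19m🬎[38;2;25;6;20m[48;2;23;5;19m🬎[38;2;25;6;20m[48;2;23;5;19m🬎[38;2;25;6;20m[48;2;23;5;19m🬎[38;2;25;6;20m[48;2;23;5;19m🬎[38;2;25;6;20m[48;2;23;5;19m🬎[38;2;25;6;20m[48;2;23;5;19m🬎[38;2;25;6;20m[48;2;23;5;19m🬎[0m
[38;2;21;4;18m[48;2;18;3;17m🬂[38;2;21;4;18m[48;2;18;3;17m🬂[38;2;21;4;18m[48;2;18;3;17m🬂[38;2;21;4;18m[48;2;18;3;17m🬂[38;2;21;4;18m[48;2;18;3;17m🬂[38;2;21;4;18m[48;2;18;3;17m🬂[38;2;21;4;18m[48;2;18;3;17m🬂[38;2;21;4;18m[48;2;18;3;17m🬂[38;2;21;4;18m[48;2;18;3;17m🬂[38;2;21;4;18m[48;2;18;3;17m🬂[38;2;21;4;18m[48;2;18;3;17m🬂[38;2;21;4;18m[48;2;18;3;17m🬂[0m
</frame>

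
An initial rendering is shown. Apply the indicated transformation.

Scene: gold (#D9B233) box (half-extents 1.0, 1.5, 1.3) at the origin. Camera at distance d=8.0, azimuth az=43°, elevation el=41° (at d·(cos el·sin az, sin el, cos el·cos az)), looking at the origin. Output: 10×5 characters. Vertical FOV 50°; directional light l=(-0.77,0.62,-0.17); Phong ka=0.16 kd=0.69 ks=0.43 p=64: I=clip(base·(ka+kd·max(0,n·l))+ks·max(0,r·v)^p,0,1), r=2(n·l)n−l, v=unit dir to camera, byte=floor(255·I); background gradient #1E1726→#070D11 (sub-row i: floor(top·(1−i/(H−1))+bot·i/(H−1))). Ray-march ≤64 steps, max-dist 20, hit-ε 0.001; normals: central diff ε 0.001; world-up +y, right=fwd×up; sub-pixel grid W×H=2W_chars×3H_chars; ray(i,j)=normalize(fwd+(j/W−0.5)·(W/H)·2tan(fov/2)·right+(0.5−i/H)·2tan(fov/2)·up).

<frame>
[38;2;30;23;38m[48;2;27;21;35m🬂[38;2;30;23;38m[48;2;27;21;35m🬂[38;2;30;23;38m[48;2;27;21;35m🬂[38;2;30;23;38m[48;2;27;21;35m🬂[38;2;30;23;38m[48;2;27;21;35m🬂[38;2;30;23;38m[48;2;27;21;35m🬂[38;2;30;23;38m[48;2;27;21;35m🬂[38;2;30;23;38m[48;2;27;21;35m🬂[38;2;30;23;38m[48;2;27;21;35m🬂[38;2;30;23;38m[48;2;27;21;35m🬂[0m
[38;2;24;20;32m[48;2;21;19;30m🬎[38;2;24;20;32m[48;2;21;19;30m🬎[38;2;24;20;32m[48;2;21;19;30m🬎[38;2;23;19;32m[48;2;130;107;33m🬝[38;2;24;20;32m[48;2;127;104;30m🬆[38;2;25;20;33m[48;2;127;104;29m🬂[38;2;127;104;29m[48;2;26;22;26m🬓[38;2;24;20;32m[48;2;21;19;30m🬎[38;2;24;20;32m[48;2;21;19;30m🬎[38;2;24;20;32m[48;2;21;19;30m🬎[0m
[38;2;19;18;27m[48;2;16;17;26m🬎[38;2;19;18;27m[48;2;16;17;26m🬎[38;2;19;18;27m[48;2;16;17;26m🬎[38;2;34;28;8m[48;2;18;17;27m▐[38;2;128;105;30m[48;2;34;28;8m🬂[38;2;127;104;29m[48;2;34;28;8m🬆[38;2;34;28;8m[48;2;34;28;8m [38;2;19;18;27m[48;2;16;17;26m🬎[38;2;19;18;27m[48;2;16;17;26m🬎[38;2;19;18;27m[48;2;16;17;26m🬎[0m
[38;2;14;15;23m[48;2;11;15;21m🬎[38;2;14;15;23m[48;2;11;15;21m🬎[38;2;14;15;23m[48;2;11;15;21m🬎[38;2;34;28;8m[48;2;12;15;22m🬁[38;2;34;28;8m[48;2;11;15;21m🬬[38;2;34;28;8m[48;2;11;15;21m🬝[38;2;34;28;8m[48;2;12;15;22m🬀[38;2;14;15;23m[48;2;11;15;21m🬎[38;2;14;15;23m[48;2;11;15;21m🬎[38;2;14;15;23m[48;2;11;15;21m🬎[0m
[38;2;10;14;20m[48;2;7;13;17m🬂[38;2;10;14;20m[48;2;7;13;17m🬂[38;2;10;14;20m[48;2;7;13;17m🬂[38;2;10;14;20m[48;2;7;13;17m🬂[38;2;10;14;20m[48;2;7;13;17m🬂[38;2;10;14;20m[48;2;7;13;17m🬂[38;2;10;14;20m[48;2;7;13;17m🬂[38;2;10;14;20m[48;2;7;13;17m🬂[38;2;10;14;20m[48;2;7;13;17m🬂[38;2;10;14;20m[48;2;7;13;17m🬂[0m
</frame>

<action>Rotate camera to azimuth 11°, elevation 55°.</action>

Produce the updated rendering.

<frame>
[38;2;30;23;38m[48;2;27;21;35m🬂[38;2;30;23;38m[48;2;27;21;35m🬂[38;2;30;23;38m[48;2;27;21;35m🬂[38;2;30;23;38m[48;2;27;21;35m🬂[38;2;30;23;38m[48;2;27;21;35m🬂[38;2;30;23;38m[48;2;27;21;35m🬂[38;2;30;23;38m[48;2;27;21;35m🬂[38;2;30;23;38m[48;2;27;21;35m🬂[38;2;30;23;38m[48;2;27;21;35m🬂[38;2;30;23;38m[48;2;27;21;35m🬂[0m
[38;2;24;20;32m[48;2;21;19;30m🬎[38;2;24;20;32m[48;2;21;19;30m🬎[38;2;24;20;32m[48;2;21;19;30m🬎[38;2;24;20;32m[48;2;21;19;30m🬎[38;2;24;20;32m[48;2;127;104;29m🬆[38;2;25;20;33m[48;2;127;104;29m🬂[38;2;127;104;29m[48;2;23;19;32m🬓[38;2;24;20;32m[48;2;21;19;30m🬎[38;2;24;20;32m[48;2;21;19;30m🬎[38;2;24;20;32m[48;2;21;19;30m🬎[0m
[38;2;19;18;27m[48;2;16;17;26m🬎[38;2;19;18;27m[48;2;16;17;26m🬎[38;2;19;18;27m[48;2;16;17;26m🬎[38;2;170;139;40m[48;2;21;19;23m🬇[38;2;127;104;29m[48;2;34;28;8m🬎[38;2;127;104;29m[48;2;127;104;29m [38;2;127;104;29m[48;2;18;17;27m▌[38;2;19;18;27m[48;2;16;17;26m🬎[38;2;19;18;27m[48;2;16;17;26m🬎[38;2;19;18;27m[48;2;16;17;26m🬎[0m
[38;2;14;15;23m[48;2;11;15;21m🬎[38;2;14;15;23m[48;2;11;15;21m🬎[38;2;14;15;23m[48;2;11;15;21m🬎[38;2;14;15;23m[48;2;11;15;21m🬎[38;2;34;28;8m[48;2;11;15;21m🬬[38;2;34;28;8m[48;2;34;28;8m [38;2;14;15;23m[48;2;11;15;21m🬎[38;2;14;15;23m[48;2;11;15;21m🬎[38;2;14;15;23m[48;2;11;15;21m🬎[38;2;14;15;23m[48;2;11;15;21m🬎[0m
[38;2;10;14;20m[48;2;7;13;17m🬂[38;2;10;14;20m[48;2;7;13;17m🬂[38;2;10;14;20m[48;2;7;13;17m🬂[38;2;10;14;20m[48;2;7;13;17m🬂[38;2;10;14;20m[48;2;7;13;17m🬂[38;2;10;14;20m[48;2;7;13;17m🬂[38;2;10;14;20m[48;2;7;13;17m🬂[38;2;10;14;20m[48;2;7;13;17m🬂[38;2;10;14;20m[48;2;7;13;17m🬂[38;2;10;14;20m[48;2;7;13;17m🬂[0m
</frame>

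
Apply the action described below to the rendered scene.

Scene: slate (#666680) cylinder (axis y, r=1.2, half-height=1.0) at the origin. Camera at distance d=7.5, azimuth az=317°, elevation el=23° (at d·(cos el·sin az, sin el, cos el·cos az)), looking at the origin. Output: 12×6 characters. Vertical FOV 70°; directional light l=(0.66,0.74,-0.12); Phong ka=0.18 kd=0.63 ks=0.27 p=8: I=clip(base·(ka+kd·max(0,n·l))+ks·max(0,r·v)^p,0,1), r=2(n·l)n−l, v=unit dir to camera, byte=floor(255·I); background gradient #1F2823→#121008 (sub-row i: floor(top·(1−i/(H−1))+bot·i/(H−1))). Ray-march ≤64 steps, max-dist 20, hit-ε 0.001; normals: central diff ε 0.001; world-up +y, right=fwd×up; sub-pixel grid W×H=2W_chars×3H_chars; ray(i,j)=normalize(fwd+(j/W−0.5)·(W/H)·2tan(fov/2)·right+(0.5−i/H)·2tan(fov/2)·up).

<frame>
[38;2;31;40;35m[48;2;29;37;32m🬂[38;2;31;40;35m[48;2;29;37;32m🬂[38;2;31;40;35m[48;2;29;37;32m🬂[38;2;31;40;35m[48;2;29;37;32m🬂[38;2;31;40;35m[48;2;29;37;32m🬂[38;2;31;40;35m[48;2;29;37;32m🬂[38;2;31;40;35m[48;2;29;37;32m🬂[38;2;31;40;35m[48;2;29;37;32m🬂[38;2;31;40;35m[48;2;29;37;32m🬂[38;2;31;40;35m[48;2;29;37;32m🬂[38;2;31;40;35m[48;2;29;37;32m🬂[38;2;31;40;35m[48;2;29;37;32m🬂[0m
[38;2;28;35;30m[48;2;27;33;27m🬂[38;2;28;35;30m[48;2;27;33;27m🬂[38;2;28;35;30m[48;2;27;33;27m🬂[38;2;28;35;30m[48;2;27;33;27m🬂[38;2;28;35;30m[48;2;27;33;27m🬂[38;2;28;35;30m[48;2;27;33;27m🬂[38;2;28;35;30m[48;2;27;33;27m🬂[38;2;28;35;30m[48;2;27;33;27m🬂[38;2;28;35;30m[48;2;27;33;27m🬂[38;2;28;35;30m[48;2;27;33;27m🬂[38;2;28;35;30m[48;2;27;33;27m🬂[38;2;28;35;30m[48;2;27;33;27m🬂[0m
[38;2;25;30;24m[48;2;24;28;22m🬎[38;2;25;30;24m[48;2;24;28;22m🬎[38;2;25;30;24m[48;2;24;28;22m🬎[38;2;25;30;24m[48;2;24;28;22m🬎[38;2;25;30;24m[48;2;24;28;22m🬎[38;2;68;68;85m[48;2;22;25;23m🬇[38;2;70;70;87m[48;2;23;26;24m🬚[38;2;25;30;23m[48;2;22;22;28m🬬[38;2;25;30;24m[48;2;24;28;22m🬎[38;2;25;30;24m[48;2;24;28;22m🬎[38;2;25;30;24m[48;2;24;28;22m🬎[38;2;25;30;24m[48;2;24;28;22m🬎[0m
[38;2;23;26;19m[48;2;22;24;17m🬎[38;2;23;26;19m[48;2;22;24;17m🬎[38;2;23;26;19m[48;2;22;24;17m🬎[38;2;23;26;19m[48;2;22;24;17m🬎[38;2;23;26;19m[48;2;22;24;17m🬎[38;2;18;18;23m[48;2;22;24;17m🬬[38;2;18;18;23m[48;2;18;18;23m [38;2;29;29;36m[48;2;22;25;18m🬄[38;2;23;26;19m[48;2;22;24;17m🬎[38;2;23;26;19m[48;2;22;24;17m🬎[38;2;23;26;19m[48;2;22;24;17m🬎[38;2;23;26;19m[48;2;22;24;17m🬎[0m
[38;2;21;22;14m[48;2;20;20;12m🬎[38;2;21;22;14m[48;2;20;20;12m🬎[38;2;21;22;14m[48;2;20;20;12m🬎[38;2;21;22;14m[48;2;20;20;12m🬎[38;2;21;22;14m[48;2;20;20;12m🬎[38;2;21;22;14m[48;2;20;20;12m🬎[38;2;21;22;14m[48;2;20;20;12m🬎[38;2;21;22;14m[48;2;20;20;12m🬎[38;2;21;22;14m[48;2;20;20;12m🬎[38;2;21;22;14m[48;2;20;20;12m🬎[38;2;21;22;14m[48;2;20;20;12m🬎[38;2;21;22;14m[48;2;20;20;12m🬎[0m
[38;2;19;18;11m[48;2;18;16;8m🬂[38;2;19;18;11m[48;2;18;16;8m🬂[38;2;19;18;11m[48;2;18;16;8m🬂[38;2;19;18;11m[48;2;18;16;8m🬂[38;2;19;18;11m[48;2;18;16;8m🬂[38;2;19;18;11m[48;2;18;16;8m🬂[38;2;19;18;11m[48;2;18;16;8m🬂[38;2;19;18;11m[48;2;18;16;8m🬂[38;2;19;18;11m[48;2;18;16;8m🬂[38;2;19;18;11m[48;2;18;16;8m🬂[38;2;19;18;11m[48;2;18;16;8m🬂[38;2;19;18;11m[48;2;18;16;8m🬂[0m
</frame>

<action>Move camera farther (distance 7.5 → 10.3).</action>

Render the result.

<frame>
[38;2;31;40;35m[48;2;29;37;32m🬂[38;2;31;40;35m[48;2;29;37;32m🬂[38;2;31;40;35m[48;2;29;37;32m🬂[38;2;31;40;35m[48;2;29;37;32m🬂[38;2;31;40;35m[48;2;29;37;32m🬂[38;2;31;40;35m[48;2;29;37;32m🬂[38;2;31;40;35m[48;2;29;37;32m🬂[38;2;31;40;35m[48;2;29;37;32m🬂[38;2;31;40;35m[48;2;29;37;32m🬂[38;2;31;40;35m[48;2;29;37;32m🬂[38;2;31;40;35m[48;2;29;37;32m🬂[38;2;31;40;35m[48;2;29;37;32m🬂[0m
[38;2;28;35;30m[48;2;27;33;27m🬂[38;2;28;35;30m[48;2;27;33;27m🬂[38;2;28;35;30m[48;2;27;33;27m🬂[38;2;28;35;30m[48;2;27;33;27m🬂[38;2;28;35;30m[48;2;27;33;27m🬂[38;2;28;35;30m[48;2;27;33;27m🬂[38;2;28;35;30m[48;2;27;33;27m🬂[38;2;28;35;30m[48;2;27;33;27m🬂[38;2;28;35;30m[48;2;27;33;27m🬂[38;2;28;35;30m[48;2;27;33;27m🬂[38;2;28;35;30m[48;2;27;33;27m🬂[38;2;28;35;30m[48;2;27;33;27m🬂[0m
[38;2;25;30;24m[48;2;24;28;22m🬎[38;2;25;30;24m[48;2;24;28;22m🬎[38;2;25;30;24m[48;2;24;28;22m🬎[38;2;25;30;24m[48;2;24;28;22m🬎[38;2;25;30;24m[48;2;24;28;22m🬎[38;2;25;30;23m[48;2;70;70;87m🬝[38;2;25;30;24m[48;2;73;73;90m🬎[38;2;25;30;24m[48;2;24;28;22m🬎[38;2;25;30;24m[48;2;24;28;22m🬎[38;2;25;30;24m[48;2;24;28;22m🬎[38;2;25;30;24m[48;2;24;28;22m🬎[38;2;25;30;24m[48;2;24;28;22m🬎[0m
[38;2;23;26;19m[48;2;22;24;17m🬎[38;2;23;26;19m[48;2;22;24;17m🬎[38;2;23;26;19m[48;2;22;24;17m🬎[38;2;23;26;19m[48;2;22;24;17m🬎[38;2;23;26;19m[48;2;22;24;17m🬎[38;2;22;25;18m[48;2;18;18;23m🬲[38;2;18;18;23m[48;2;22;24;17m🬎[38;2;23;26;19m[48;2;22;24;17m🬎[38;2;23;26;19m[48;2;22;24;17m🬎[38;2;23;26;19m[48;2;22;24;17m🬎[38;2;23;26;19m[48;2;22;24;17m🬎[38;2;23;26;19m[48;2;22;24;17m🬎[0m
[38;2;21;22;14m[48;2;20;20;12m🬎[38;2;21;22;14m[48;2;20;20;12m🬎[38;2;21;22;14m[48;2;20;20;12m🬎[38;2;21;22;14m[48;2;20;20;12m🬎[38;2;21;22;14m[48;2;20;20;12m🬎[38;2;21;22;14m[48;2;20;20;12m🬎[38;2;21;22;14m[48;2;20;20;12m🬎[38;2;21;22;14m[48;2;20;20;12m🬎[38;2;21;22;14m[48;2;20;20;12m🬎[38;2;21;22;14m[48;2;20;20;12m🬎[38;2;21;22;14m[48;2;20;20;12m🬎[38;2;21;22;14m[48;2;20;20;12m🬎[0m
[38;2;19;18;11m[48;2;18;16;8m🬂[38;2;19;18;11m[48;2;18;16;8m🬂[38;2;19;18;11m[48;2;18;16;8m🬂[38;2;19;18;11m[48;2;18;16;8m🬂[38;2;19;18;11m[48;2;18;16;8m🬂[38;2;19;18;11m[48;2;18;16;8m🬂[38;2;19;18;11m[48;2;18;16;8m🬂[38;2;19;18;11m[48;2;18;16;8m🬂[38;2;19;18;11m[48;2;18;16;8m🬂[38;2;19;18;11m[48;2;18;16;8m🬂[38;2;19;18;11m[48;2;18;16;8m🬂[38;2;19;18;11m[48;2;18;16;8m🬂[0m
</frame>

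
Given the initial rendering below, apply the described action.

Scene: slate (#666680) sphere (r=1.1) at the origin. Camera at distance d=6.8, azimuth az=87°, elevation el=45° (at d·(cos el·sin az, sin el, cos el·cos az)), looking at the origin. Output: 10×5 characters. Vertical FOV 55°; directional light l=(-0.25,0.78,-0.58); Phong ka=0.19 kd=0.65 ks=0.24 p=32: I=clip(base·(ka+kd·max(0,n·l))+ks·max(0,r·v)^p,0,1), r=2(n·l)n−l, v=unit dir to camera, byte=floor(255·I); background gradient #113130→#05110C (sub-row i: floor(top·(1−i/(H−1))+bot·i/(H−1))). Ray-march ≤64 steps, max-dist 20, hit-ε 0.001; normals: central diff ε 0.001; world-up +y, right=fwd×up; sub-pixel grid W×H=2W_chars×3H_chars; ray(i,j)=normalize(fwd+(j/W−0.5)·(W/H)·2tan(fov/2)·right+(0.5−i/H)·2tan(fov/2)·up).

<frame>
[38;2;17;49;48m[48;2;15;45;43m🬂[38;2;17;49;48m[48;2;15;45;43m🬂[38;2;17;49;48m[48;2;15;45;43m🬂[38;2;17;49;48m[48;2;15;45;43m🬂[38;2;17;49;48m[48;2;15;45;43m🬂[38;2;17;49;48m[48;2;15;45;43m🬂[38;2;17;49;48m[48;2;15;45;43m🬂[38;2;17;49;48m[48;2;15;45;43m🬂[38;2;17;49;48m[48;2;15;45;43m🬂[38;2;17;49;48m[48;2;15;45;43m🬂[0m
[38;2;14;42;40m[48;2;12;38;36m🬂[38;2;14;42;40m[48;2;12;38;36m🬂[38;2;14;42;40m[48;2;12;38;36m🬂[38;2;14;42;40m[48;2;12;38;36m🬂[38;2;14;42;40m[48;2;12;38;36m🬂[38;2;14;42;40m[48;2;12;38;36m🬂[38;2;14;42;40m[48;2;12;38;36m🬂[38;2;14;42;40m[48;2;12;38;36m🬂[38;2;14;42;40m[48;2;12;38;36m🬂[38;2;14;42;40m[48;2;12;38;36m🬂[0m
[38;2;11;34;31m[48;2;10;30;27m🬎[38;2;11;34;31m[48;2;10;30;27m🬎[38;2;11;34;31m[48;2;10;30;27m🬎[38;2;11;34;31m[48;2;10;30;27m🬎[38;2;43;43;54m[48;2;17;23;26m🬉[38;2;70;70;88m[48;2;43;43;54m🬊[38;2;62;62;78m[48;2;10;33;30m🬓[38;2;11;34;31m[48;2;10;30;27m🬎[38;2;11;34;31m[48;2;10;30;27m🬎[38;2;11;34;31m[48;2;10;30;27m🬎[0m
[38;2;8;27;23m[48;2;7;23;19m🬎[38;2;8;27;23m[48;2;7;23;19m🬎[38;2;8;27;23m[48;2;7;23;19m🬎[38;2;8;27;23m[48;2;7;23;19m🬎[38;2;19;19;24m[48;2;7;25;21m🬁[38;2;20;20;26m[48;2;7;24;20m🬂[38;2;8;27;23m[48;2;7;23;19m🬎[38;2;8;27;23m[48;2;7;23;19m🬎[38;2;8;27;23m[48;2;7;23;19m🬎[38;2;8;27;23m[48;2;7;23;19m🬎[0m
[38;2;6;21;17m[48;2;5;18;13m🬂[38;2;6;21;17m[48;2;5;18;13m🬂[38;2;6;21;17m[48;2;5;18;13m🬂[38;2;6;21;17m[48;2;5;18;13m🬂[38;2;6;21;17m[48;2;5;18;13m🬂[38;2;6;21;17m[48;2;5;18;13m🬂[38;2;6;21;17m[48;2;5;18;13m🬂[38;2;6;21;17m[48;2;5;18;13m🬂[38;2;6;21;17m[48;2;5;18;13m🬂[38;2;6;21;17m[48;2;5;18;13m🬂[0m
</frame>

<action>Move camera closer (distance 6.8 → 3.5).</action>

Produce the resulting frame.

<frame>
[38;2;17;49;48m[48;2;15;45;43m🬂[38;2;17;49;48m[48;2;15;45;43m🬂[38;2;17;49;48m[48;2;15;45;43m🬂[38;2;17;49;48m[48;2;15;45;43m🬂[38;2;17;49;48m[48;2;15;45;43m🬂[38;2;17;49;48m[48;2;15;45;43m🬂[38;2;17;49;48m[48;2;15;45;43m🬂[38;2;17;49;48m[48;2;15;45;43m🬂[38;2;17;49;48m[48;2;15;45;43m🬂[38;2;17;49;48m[48;2;15;45;43m🬂[0m
[38;2;14;42;40m[48;2;12;38;36m🬂[38;2;14;42;40m[48;2;12;38;36m🬂[38;2;14;42;40m[48;2;12;38;36m🬂[38;2;40;40;51m[48;2;16;36;37m🬦[38;2;14;42;40m[48;2;56;56;70m🬀[38;2;63;63;79m[48;2;77;77;96m🬓[38;2;14;42;40m[48;2;92;92;112m🬂[38;2;81;81;102m[48;2;13;39;37m🬏[38;2;14;42;40m[48;2;12;38;36m🬂[38;2;14;42;40m[48;2;12;38;36m🬂[0m
[38;2;11;34;31m[48;2;10;30;27m🬎[38;2;11;34;31m[48;2;10;30;27m🬎[38;2;11;34;31m[48;2;10;30;27m🬎[38;2;32;32;41m[48;2;20;20;26m🬁[38;2;42;42;53m[48;2;30;30;38m🬊[38;2;54;54;68m[48;2;42;42;53m🬊[38;2;68;68;85m[48;2;53;53;66m🬊[38;2;65;65;82m[48;2;10;32;29m▌[38;2;11;34;31m[48;2;10;30;27m🬎[38;2;11;34;31m[48;2;10;30;27m🬎[0m
[38;2;8;27;23m[48;2;7;23;19m🬎[38;2;8;27;23m[48;2;7;23;19m🬎[38;2;8;27;23m[48;2;7;23;19m🬎[38;2;19;19;24m[48;2;7;23;19m🬬[38;2;19;19;24m[48;2;24;24;30m🬺[38;2;33;33;41m[48;2;21;21;26m🬂[38;2;40;40;50m[48;2;23;23;29m🬊[38;2;41;41;51m[48;2;7;25;21m🬄[38;2;8;27;23m[48;2;7;23;19m🬎[38;2;8;27;23m[48;2;7;23;19m🬎[0m
[38;2;6;21;17m[48;2;5;18;13m🬂[38;2;6;21;17m[48;2;5;18;13m🬂[38;2;6;21;17m[48;2;5;18;13m🬂[38;2;6;21;17m[48;2;5;18;13m🬂[38;2;19;19;24m[48;2;5;18;13m🬁[38;2;19;19;24m[48;2;5;18;13m🬂[38;2;6;21;17m[48;2;5;18;13m🬂[38;2;6;21;17m[48;2;5;18;13m🬂[38;2;6;21;17m[48;2;5;18;13m🬂[38;2;6;21;17m[48;2;5;18;13m🬂[0m
</frame>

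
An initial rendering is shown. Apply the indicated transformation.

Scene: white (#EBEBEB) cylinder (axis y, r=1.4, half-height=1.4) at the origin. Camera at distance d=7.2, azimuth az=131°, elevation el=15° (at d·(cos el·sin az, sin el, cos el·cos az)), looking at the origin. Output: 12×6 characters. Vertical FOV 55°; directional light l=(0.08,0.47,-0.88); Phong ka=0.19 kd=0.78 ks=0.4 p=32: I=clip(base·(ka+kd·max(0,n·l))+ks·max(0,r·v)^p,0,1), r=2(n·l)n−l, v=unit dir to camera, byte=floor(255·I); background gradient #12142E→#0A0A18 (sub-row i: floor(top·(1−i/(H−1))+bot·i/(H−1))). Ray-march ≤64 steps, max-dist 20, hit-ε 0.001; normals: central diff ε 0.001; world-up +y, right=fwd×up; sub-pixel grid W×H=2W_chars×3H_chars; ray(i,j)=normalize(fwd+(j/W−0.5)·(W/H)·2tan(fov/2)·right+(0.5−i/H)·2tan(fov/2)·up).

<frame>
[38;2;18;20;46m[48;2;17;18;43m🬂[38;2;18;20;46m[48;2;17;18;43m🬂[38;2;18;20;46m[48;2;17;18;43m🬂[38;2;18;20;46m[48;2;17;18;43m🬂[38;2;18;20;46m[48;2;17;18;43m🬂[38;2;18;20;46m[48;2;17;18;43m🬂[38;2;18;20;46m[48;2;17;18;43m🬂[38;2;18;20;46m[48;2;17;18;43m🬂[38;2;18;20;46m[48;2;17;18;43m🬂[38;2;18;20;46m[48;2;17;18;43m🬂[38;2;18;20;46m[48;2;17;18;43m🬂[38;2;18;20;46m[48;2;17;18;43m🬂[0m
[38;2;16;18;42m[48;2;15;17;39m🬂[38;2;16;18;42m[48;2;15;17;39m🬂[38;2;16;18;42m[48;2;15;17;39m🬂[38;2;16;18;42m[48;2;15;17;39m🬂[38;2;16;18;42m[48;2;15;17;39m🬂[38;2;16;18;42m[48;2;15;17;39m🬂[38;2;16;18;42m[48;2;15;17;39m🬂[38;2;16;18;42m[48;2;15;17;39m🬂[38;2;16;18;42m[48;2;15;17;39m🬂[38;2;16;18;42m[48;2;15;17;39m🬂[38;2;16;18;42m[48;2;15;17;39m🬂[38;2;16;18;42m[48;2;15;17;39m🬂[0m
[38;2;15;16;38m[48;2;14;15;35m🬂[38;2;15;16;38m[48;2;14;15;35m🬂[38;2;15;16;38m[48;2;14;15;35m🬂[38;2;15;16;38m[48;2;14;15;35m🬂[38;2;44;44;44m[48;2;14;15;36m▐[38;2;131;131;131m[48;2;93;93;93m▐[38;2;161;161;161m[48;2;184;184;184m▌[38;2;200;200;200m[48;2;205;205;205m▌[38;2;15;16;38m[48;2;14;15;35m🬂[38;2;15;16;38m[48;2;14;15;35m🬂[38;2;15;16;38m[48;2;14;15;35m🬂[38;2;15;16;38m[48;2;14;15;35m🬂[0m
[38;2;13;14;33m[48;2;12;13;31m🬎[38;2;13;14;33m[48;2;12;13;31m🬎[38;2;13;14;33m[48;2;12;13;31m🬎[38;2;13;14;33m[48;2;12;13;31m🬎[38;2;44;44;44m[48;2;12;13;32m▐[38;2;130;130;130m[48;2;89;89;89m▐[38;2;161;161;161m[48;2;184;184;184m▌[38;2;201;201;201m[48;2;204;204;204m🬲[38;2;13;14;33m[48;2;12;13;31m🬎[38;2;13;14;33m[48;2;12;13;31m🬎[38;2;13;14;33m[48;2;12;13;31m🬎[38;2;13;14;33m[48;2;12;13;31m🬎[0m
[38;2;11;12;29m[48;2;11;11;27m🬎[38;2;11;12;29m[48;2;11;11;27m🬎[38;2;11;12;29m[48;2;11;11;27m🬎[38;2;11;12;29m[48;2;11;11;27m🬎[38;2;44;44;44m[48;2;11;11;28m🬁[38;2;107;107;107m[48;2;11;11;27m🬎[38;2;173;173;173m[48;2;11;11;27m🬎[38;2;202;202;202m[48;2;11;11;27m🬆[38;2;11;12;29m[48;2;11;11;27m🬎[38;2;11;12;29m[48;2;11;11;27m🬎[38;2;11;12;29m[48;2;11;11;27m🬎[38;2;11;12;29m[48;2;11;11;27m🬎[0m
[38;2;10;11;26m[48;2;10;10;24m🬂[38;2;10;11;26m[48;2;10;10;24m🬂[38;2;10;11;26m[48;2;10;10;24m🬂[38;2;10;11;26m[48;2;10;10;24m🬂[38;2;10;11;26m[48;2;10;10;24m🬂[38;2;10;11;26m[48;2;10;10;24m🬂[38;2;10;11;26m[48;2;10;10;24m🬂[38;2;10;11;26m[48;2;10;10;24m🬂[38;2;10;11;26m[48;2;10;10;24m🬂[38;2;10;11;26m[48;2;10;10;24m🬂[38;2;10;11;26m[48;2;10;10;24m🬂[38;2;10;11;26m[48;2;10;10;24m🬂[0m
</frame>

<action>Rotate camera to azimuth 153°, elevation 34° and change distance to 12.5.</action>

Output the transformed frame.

<frame>
[38;2;18;20;46m[48;2;17;18;43m🬂[38;2;18;20;46m[48;2;17;18;43m🬂[38;2;18;20;46m[48;2;17;18;43m🬂[38;2;18;20;46m[48;2;17;18;43m🬂[38;2;18;20;46m[48;2;17;18;43m🬂[38;2;18;20;46m[48;2;17;18;43m🬂[38;2;18;20;46m[48;2;17;18;43m🬂[38;2;18;20;46m[48;2;17;18;43m🬂[38;2;18;20;46m[48;2;17;18;43m🬂[38;2;18;20;46m[48;2;17;18;43m🬂[38;2;18;20;46m[48;2;17;18;43m🬂[38;2;18;20;46m[48;2;17;18;43m🬂[0m
[38;2;16;18;42m[48;2;15;17;39m🬂[38;2;16;18;42m[48;2;15;17;39m🬂[38;2;16;18;42m[48;2;15;17;39m🬂[38;2;16;18;42m[48;2;15;17;39m🬂[38;2;16;18;42m[48;2;15;17;39m🬂[38;2;16;18;42m[48;2;15;17;39m🬂[38;2;16;18;42m[48;2;15;17;39m🬂[38;2;16;18;42m[48;2;15;17;39m🬂[38;2;16;18;42m[48;2;15;17;39m🬂[38;2;16;18;42m[48;2;15;17;39m🬂[38;2;16;18;42m[48;2;15;17;39m🬂[38;2;16;18;42m[48;2;15;17;39m🬂[0m
[38;2;15;16;38m[48;2;14;15;35m🬂[38;2;15;16;38m[48;2;14;15;35m🬂[38;2;15;16;38m[48;2;14;15;35m🬂[38;2;15;16;38m[48;2;14;15;35m🬂[38;2;15;16;38m[48;2;14;15;35m🬂[38;2;22;22;39m[48;2;130;130;130m🬕[38;2;15;16;38m[48;2;130;130;130m🬂[38;2;147;147;147m[48;2;14;15;36m🬏[38;2;15;16;38m[48;2;14;15;35m🬂[38;2;15;16;38m[48;2;14;15;35m🬂[38;2;15;16;38m[48;2;14;15;35m🬂[38;2;15;16;38m[48;2;14;15;35m🬂[0m
[38;2;13;14;33m[48;2;12;13;31m🬎[38;2;13;14;33m[48;2;12;13;31m🬎[38;2;13;14;33m[48;2;12;13;31m🬎[38;2;13;14;33m[48;2;12;13;31m🬎[38;2;13;14;33m[48;2;12;13;31m🬎[38;2;148;148;148m[48;2;12;13;32m▐[38;2;195;195;195m[48;2;205;205;205m▌[38;2;13;14;33m[48;2;12;13;31m🬎[38;2;13;14;33m[48;2;12;13;31m🬎[38;2;13;14;33m[48;2;12;13;31m🬎[38;2;13;14;33m[48;2;12;13;31m🬎[38;2;13;14;33m[48;2;12;13;31m🬎[0m
[38;2;11;12;29m[48;2;11;11;27m🬎[38;2;11;12;29m[48;2;11;11;27m🬎[38;2;11;12;29m[48;2;11;11;27m🬎[38;2;11;12;29m[48;2;11;11;27m🬎[38;2;11;12;29m[48;2;11;11;27m🬎[38;2;11;12;29m[48;2;11;11;27m🬎[38;2;11;12;29m[48;2;11;11;27m🬎[38;2;11;12;29m[48;2;11;11;27m🬎[38;2;11;12;29m[48;2;11;11;27m🬎[38;2;11;12;29m[48;2;11;11;27m🬎[38;2;11;12;29m[48;2;11;11;27m🬎[38;2;11;12;29m[48;2;11;11;27m🬎[0m
[38;2;10;11;26m[48;2;10;10;24m🬂[38;2;10;11;26m[48;2;10;10;24m🬂[38;2;10;11;26m[48;2;10;10;24m🬂[38;2;10;11;26m[48;2;10;10;24m🬂[38;2;10;11;26m[48;2;10;10;24m🬂[38;2;10;11;26m[48;2;10;10;24m🬂[38;2;10;11;26m[48;2;10;10;24m🬂[38;2;10;11;26m[48;2;10;10;24m🬂[38;2;10;11;26m[48;2;10;10;24m🬂[38;2;10;11;26m[48;2;10;10;24m🬂[38;2;10;11;26m[48;2;10;10;24m🬂[38;2;10;11;26m[48;2;10;10;24m🬂[0m
</frame>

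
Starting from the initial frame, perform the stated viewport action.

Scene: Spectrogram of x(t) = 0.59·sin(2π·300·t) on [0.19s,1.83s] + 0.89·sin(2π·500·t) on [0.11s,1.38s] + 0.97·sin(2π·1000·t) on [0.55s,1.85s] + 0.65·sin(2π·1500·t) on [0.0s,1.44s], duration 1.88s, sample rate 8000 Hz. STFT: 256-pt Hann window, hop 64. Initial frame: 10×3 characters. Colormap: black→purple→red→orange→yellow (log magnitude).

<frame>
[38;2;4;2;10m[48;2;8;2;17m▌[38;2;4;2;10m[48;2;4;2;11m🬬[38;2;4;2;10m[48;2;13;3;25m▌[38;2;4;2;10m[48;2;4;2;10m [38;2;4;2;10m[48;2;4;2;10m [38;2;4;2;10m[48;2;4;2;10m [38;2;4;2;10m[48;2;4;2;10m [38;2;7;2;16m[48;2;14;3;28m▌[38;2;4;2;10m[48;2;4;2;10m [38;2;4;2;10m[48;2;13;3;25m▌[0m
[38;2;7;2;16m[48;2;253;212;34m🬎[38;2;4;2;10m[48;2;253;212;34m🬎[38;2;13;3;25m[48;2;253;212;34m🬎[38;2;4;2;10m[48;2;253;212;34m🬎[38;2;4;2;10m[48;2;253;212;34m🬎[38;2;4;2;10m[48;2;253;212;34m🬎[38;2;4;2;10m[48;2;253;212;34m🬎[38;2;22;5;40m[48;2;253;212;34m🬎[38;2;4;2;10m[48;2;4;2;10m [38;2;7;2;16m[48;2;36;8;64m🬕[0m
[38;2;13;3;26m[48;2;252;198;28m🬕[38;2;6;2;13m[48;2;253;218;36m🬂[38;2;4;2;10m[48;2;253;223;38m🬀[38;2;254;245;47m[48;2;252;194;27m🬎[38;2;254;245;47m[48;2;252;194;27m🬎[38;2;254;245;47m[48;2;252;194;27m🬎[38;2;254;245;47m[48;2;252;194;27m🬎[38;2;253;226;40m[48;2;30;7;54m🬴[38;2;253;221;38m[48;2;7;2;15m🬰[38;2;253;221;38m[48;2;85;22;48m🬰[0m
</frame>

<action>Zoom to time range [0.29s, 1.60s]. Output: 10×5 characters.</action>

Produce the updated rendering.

<frame>
[38;2;4;2;10m[48;2;4;2;10m [38;2;4;2;10m[48;2;11;3;22m▌[38;2;4;2;10m[48;2;11;3;22m▐[38;2;4;2;10m[48;2;4;2;10m [38;2;4;2;10m[48;2;4;2;10m [38;2;4;2;10m[48;2;4;2;10m [38;2;4;2;10m[48;2;4;2;10m [38;2;4;2;10m[48;2;4;2;10m [38;2;7;2;16m[48;2;13;3;25m▌[38;2;7;2;15m[48;2;4;2;10m▌[0m
[38;2;4;2;10m[48;2;4;2;10m [38;2;4;2;10m[48;2;13;3;26m▌[38;2;4;2;10m[48;2;13;3;26m▐[38;2;4;2;10m[48;2;4;2;10m [38;2;4;2;10m[48;2;4;2;10m [38;2;4;2;10m[48;2;4;2;10m [38;2;4;2;10m[48;2;4;2;10m [38;2;4;2;10m[48;2;4;2;10m [38;2;8;2;18m[48;2;17;4;31m▌[38;2;4;2;10m[48;2;8;2;17m▐[0m
[38;2;4;2;10m[48;2;4;2;10m [38;2;4;2;10m[48;2;22;5;41m▌[38;2;4;2;10m[48;2;22;5;41m▐[38;2;4;2;10m[48;2;4;2;10m [38;2;4;2;10m[48;2;4;2;10m [38;2;4;2;10m[48;2;4;2;10m [38;2;4;2;10m[48;2;4;2;10m [38;2;4;2;10m[48;2;4;2;10m [38;2;19;4;36m[48;2;110;27;86m🬝[38;2;8;2;16m[48;2;38;9;67m🬬[0m
[38;2;253;212;34m[48;2;4;2;10m🬂[38;2;231;149;44m[48;2;4;2;10m🬨[38;2;94;24;46m[48;2;253;230;41m🬋[38;2;5;2;12m[48;2;253;230;41m🬋[38;2;5;2;12m[48;2;253;230;41m🬋[38;2;5;2;12m[48;2;253;230;41m🬋[38;2;5;2;12m[48;2;253;230;41m🬋[38;2;5;2;12m[48;2;253;230;41m🬋[38;2;47;11;66m[48;2;253;230;41m🬋[38;2;21;5;40m[48;2;254;249;49m🬎[0m
[38;2;80;20;49m[48;2;254;242;46m🬰[38;2;100;25;67m[48;2;254;242;46m🬰[38;2;106;27;66m[48;2;254;242;46m🬰[38;2;80;20;49m[48;2;254;242;46m🬰[38;2;80;20;49m[48;2;254;242;46m🬰[38;2;80;20;49m[48;2;254;242;46m🬰[38;2;80;20;49m[48;2;254;242;46m🬰[38;2;80;20;49m[48;2;254;242;46m🬰[38;2;253;220;37m[48;2;192;58;73m🬋[38;2;80;20;50m[48;2;252;194;27m🬰[0m
</frame>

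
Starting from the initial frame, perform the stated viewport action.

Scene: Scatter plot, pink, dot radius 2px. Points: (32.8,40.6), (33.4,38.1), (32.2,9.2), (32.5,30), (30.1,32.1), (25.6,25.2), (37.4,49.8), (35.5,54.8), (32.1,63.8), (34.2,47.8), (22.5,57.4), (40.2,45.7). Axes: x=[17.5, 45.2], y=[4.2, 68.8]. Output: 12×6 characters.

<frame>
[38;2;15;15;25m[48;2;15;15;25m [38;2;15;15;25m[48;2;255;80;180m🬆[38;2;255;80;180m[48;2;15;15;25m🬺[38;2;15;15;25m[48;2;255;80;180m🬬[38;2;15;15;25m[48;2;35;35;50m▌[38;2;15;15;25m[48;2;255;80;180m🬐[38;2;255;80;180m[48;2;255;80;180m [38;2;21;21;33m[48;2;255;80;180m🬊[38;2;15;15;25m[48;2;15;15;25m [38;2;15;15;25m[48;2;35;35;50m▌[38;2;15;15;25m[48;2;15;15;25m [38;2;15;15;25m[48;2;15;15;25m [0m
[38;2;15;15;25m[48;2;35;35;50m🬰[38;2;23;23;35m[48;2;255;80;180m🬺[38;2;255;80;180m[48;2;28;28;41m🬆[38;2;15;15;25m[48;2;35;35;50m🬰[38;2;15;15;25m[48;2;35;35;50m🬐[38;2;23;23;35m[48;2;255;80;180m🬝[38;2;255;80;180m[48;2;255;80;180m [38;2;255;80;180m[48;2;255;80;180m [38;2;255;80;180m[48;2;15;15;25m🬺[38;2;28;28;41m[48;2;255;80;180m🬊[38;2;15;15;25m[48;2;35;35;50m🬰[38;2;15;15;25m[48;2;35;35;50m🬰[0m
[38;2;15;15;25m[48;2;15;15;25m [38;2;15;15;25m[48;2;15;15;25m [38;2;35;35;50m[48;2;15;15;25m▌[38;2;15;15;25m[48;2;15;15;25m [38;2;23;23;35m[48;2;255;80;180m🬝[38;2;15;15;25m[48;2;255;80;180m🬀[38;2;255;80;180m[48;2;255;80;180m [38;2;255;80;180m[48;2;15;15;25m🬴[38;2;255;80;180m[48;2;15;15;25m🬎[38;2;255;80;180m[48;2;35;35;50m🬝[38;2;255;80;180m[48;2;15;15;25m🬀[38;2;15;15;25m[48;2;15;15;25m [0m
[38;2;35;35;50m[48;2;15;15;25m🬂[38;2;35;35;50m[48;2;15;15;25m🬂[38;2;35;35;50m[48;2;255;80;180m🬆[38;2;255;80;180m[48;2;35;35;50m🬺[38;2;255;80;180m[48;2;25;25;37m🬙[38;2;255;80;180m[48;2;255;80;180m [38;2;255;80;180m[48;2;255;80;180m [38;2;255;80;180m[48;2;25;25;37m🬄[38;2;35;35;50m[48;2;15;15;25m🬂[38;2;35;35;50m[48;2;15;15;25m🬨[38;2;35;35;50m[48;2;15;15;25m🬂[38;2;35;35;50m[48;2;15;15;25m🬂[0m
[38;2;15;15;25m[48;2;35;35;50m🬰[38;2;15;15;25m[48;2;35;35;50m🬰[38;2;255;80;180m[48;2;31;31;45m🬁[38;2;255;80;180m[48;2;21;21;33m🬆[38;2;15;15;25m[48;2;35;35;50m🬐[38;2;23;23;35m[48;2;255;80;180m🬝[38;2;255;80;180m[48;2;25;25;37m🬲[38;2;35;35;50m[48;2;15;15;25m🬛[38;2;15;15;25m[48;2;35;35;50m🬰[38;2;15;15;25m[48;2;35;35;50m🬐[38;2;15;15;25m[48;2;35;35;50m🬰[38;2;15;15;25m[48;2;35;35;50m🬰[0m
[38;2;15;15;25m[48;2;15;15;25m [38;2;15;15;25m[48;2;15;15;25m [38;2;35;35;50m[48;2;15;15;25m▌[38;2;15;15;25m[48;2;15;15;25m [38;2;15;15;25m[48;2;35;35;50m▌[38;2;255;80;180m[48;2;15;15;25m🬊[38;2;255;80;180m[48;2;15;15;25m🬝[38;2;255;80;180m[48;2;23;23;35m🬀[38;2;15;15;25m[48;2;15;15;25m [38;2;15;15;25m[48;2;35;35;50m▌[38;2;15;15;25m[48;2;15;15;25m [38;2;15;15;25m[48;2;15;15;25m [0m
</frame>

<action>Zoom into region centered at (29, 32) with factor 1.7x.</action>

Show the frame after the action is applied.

<frame>
[38;2;15;15;25m[48;2;15;15;25m [38;2;15;15;25m[48;2;15;15;25m [38;2;35;35;50m[48;2;15;15;25m▌[38;2;15;15;25m[48;2;15;15;25m [38;2;15;15;25m[48;2;35;35;50m▌[38;2;15;15;25m[48;2;15;15;25m [38;2;15;15;25m[48;2;15;15;25m [38;2;35;35;50m[48;2;15;15;25m▌[38;2;15;15;25m[48;2;255;80;180m🬀[38;2;255;80;180m[48;2;255;80;180m [38;2;15;15;25m[48;2;255;80;180m🬶[38;2;255;80;180m[48;2;15;15;25m🬬[0m
[38;2;15;15;25m[48;2;35;35;50m🬰[38;2;15;15;25m[48;2;35;35;50m🬰[38;2;35;35;50m[48;2;15;15;25m🬛[38;2;15;15;25m[48;2;35;35;50m🬰[38;2;15;15;25m[48;2;35;35;50m🬐[38;2;15;15;25m[48;2;35;35;50m🬰[38;2;15;15;25m[48;2;35;35;50m🬰[38;2;35;35;50m[48;2;255;80;180m🬐[38;2;255;80;180m[48;2;255;80;180m [38;2;255;80;180m[48;2;35;35;50m🬲[38;2;15;15;25m[48;2;35;35;50m🬰[38;2;15;15;25m[48;2;35;35;50m🬰[0m
[38;2;15;15;25m[48;2;15;15;25m [38;2;15;15;25m[48;2;15;15;25m [38;2;35;35;50m[48;2;15;15;25m▌[38;2;15;15;25m[48;2;15;15;25m [38;2;15;15;25m[48;2;35;35;50m▌[38;2;15;15;25m[48;2;255;80;180m🬝[38;2;15;15;25m[48;2;255;80;180m🬀[38;2;21;21;33m[48;2;255;80;180m🬊[38;2;255;80;180m[48;2;255;80;180m [38;2;255;80;180m[48;2;27;27;40m🬀[38;2;15;15;25m[48;2;15;15;25m [38;2;15;15;25m[48;2;15;15;25m [0m
[38;2;35;35;50m[48;2;15;15;25m🬂[38;2;35;35;50m[48;2;15;15;25m🬂[38;2;35;35;50m[48;2;255;80;180m🬆[38;2;255;80;180m[48;2;35;35;50m🬺[38;2;31;31;45m[48;2;255;80;180m🬬[38;2;35;35;50m[48;2;15;15;25m🬂[38;2;255;80;180m[48;2;15;15;25m🬊[38;2;255;80;180m[48;2;28;28;41m🬊[38;2;255;80;180m[48;2;15;15;25m🬝[38;2;255;80;180m[48;2;27;27;40m🬀[38;2;35;35;50m[48;2;15;15;25m🬂[38;2;35;35;50m[48;2;15;15;25m🬂[0m
[38;2;15;15;25m[48;2;35;35;50m🬰[38;2;15;15;25m[48;2;35;35;50m🬰[38;2;255;80;180m[48;2;31;31;45m🬁[38;2;255;80;180m[48;2;21;21;33m🬆[38;2;15;15;25m[48;2;35;35;50m🬐[38;2;15;15;25m[48;2;35;35;50m🬰[38;2;15;15;25m[48;2;35;35;50m🬰[38;2;35;35;50m[48;2;15;15;25m🬛[38;2;15;15;25m[48;2;35;35;50m🬰[38;2;15;15;25m[48;2;35;35;50m🬐[38;2;15;15;25m[48;2;35;35;50m🬰[38;2;15;15;25m[48;2;35;35;50m🬰[0m
[38;2;15;15;25m[48;2;15;15;25m [38;2;15;15;25m[48;2;15;15;25m [38;2;35;35;50m[48;2;15;15;25m▌[38;2;15;15;25m[48;2;15;15;25m [38;2;15;15;25m[48;2;35;35;50m▌[38;2;15;15;25m[48;2;15;15;25m [38;2;15;15;25m[48;2;15;15;25m [38;2;35;35;50m[48;2;15;15;25m▌[38;2;15;15;25m[48;2;15;15;25m [38;2;15;15;25m[48;2;35;35;50m▌[38;2;15;15;25m[48;2;15;15;25m [38;2;15;15;25m[48;2;15;15;25m [0m
</frame>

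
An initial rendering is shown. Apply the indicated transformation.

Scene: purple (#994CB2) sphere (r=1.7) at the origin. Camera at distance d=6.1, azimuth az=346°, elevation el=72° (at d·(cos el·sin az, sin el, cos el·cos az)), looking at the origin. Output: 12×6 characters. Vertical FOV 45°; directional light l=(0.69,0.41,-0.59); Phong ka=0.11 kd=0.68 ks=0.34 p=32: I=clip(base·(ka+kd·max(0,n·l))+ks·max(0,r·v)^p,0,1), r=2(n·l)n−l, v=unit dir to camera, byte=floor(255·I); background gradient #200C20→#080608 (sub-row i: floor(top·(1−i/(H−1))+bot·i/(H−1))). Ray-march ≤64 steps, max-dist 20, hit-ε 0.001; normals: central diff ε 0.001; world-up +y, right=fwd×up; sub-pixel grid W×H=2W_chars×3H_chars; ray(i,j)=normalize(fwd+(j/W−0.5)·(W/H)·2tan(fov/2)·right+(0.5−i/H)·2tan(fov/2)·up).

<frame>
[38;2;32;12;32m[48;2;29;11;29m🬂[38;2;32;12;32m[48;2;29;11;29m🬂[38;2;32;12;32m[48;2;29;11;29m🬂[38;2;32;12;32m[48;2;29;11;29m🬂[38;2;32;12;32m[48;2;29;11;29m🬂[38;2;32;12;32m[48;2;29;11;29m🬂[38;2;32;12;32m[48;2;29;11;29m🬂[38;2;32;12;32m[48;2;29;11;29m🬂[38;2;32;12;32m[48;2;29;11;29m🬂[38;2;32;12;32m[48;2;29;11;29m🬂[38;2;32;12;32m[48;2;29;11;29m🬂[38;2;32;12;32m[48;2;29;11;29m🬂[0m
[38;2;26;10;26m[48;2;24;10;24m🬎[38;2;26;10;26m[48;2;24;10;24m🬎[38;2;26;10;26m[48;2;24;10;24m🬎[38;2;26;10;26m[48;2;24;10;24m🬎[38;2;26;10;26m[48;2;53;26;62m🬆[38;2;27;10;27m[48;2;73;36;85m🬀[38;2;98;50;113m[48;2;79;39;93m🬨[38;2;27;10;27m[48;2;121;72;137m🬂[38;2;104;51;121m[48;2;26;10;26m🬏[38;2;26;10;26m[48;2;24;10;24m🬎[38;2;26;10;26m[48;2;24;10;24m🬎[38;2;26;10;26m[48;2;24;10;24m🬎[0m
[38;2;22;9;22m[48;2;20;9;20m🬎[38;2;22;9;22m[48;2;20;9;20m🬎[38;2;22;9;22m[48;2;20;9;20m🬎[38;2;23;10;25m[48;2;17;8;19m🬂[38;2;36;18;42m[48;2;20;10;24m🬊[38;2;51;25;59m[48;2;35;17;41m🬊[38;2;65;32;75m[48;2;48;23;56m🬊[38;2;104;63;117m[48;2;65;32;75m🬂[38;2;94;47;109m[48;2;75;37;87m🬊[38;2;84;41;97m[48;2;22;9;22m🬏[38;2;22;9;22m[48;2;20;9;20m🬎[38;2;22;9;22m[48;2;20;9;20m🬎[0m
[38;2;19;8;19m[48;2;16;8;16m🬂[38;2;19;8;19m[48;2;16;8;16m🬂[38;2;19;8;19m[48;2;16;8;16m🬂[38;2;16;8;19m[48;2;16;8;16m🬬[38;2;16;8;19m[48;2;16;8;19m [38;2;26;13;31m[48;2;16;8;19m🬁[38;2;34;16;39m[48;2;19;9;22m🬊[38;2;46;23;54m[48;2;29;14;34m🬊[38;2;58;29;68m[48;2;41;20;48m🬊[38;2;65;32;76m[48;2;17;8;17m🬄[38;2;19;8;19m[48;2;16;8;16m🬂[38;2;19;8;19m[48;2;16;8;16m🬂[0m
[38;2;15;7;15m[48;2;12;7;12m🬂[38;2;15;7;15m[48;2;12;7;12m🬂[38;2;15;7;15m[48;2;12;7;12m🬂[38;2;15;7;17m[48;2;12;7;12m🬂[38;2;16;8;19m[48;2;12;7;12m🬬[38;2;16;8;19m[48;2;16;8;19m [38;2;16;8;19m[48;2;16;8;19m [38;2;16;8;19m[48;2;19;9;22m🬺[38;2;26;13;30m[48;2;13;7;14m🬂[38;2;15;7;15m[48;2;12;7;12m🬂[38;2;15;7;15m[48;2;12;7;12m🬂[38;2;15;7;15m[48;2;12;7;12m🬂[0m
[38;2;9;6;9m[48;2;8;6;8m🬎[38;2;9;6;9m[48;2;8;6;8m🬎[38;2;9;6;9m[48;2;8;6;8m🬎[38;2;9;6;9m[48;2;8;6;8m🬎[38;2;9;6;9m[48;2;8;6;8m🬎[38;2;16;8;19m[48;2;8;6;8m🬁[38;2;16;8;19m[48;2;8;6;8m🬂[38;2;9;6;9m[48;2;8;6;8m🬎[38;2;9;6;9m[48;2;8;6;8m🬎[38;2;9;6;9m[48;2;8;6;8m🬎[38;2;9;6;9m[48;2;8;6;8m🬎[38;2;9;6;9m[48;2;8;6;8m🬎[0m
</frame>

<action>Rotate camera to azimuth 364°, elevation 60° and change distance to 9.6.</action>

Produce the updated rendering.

<frame>
[38;2;32;12;32m[48;2;29;11;29m🬂[38;2;32;12;32m[48;2;29;11;29m🬂[38;2;32;12;32m[48;2;29;11;29m🬂[38;2;32;12;32m[48;2;29;11;29m🬂[38;2;32;12;32m[48;2;29;11;29m🬂[38;2;32;12;32m[48;2;29;11;29m🬂[38;2;32;12;32m[48;2;29;11;29m🬂[38;2;32;12;32m[48;2;29;11;29m🬂[38;2;32;12;32m[48;2;29;11;29m🬂[38;2;32;12;32m[48;2;29;11;29m🬂[38;2;32;12;32m[48;2;29;11;29m🬂[38;2;32;12;32m[48;2;29;11;29m🬂[0m
[38;2;26;10;26m[48;2;24;10;24m🬎[38;2;26;10;26m[48;2;24;10;24m🬎[38;2;26;10;26m[48;2;24;10;24m🬎[38;2;26;10;26m[48;2;24;10;24m🬎[38;2;26;10;26m[48;2;24;10;24m🬎[38;2;26;10;26m[48;2;24;10;24m🬎[38;2;26;10;26m[48;2;24;10;24m🬎[38;2;26;10;26m[48;2;24;10;24m🬎[38;2;26;10;26m[48;2;24;10;24m🬎[38;2;26;10;26m[48;2;24;10;24m🬎[38;2;26;10;26m[48;2;24;10;24m🬎[38;2;26;10;26m[48;2;24;10;24m🬎[0m
[38;2;22;9;22m[48;2;20;9;20m🬎[38;2;22;9;22m[48;2;20;9;20m🬎[38;2;22;9;22m[48;2;20;9;20m🬎[38;2;22;9;22m[48;2;20;9;20m🬎[38;2;22;9;22m[48;2;16;8;19m🬕[38;2;45;22;53m[48;2;23;11;27m🬉[38;2;77;38;89m[48;2;50;25;59m🬊[38;2;63;31;72m[48;2;125;74;142m🬯[38;2;22;9;22m[48;2;20;9;20m🬎[38;2;22;9;22m[48;2;20;9;20m🬎[38;2;22;9;22m[48;2;20;9;20m🬎[38;2;22;9;22m[48;2;20;9;20m🬎[0m
[38;2;19;8;19m[48;2;16;8;16m🬂[38;2;19;8;19m[48;2;16;8;16m🬂[38;2;19;8;19m[48;2;16;8;16m🬂[38;2;19;8;19m[48;2;16;8;16m🬂[38;2;16;8;19m[48;2;16;8;16m🬨[38;2;16;8;19m[48;2;16;8;19m [38;2;41;20;48m[48;2;19;9;23m🬁[38;2;63;31;74m[48;2;36;18;42m🬊[38;2;19;8;19m[48;2;16;8;16m🬂[38;2;19;8;19m[48;2;16;8;16m🬂[38;2;19;8;19m[48;2;16;8;16m🬂[38;2;19;8;19m[48;2;16;8;16m🬂[0m
[38;2;15;7;15m[48;2;12;7;12m🬂[38;2;15;7;15m[48;2;12;7;12m🬂[38;2;15;7;15m[48;2;12;7;12m🬂[38;2;15;7;15m[48;2;12;7;12m🬂[38;2;15;7;15m[48;2;12;7;12m🬂[38;2;16;8;19m[48;2;12;7;12m🬂[38;2;16;8;19m[48;2;12;7;12m🬂[38;2;15;7;17m[48;2;12;7;12m🬂[38;2;15;7;15m[48;2;12;7;12m🬂[38;2;15;7;15m[48;2;12;7;12m🬂[38;2;15;7;15m[48;2;12;7;12m🬂[38;2;15;7;15m[48;2;12;7;12m🬂[0m
[38;2;9;6;9m[48;2;8;6;8m🬎[38;2;9;6;9m[48;2;8;6;8m🬎[38;2;9;6;9m[48;2;8;6;8m🬎[38;2;9;6;9m[48;2;8;6;8m🬎[38;2;9;6;9m[48;2;8;6;8m🬎[38;2;9;6;9m[48;2;8;6;8m🬎[38;2;9;6;9m[48;2;8;6;8m🬎[38;2;9;6;9m[48;2;8;6;8m🬎[38;2;9;6;9m[48;2;8;6;8m🬎[38;2;9;6;9m[48;2;8;6;8m🬎[38;2;9;6;9m[48;2;8;6;8m🬎[38;2;9;6;9m[48;2;8;6;8m🬎[0m
</frame>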